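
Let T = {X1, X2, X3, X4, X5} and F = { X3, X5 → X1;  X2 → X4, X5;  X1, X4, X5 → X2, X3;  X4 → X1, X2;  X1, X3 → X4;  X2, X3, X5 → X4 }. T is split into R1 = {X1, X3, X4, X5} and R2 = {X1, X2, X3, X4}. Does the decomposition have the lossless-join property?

Common attributes: R1 ∩ R2 = {X1, X3, X4}.
Closure of {X1, X3, X4}: X4 → X1, X2 applies, adding X2; X2 → X4, X5 applies, adding X5. So (X1, X3, X4)⁺ = {X1, X2, X3, X4, X5}.
This closure contains every attribute of R1, so R1 ∩ R2 → R1. The join is lossless.

Yes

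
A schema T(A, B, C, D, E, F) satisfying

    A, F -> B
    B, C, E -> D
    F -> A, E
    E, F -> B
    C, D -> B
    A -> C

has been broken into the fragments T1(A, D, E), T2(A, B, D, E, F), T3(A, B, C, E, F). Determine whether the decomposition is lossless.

Chase test. Columns are A, B, C, D, E, F; row i has aⱼ where attribute j ∈ Ti, else bᵢⱼ.
Initial tableau (one row per fragment):
  row 1: a1 b12 b13 a4 a5 b16
  row 2: a1 a2 b23 a4 a5 a6
  row 3: a1 a2 a3 b34 a5 a6
Rows 1 and 2 agree on A; apply A→C and equate their C entries.
Rows 1 and 3 agree on A; apply A→C and equate their C entries.
Rows 2 and 3 agree on B, C, E; apply B, C, E→D and equate their D entries.
Rows 1 and 2 agree on C, D; apply C, D→B and equate their B entries.
Row 2 is now all distinguished symbols — the join is lossless.

Yes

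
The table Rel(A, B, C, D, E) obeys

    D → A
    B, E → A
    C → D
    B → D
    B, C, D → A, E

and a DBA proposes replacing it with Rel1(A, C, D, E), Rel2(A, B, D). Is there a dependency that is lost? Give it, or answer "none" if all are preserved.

B, C, D → A, E

Check B, C, D → A, E: no single fragment contains all of {A, B, C, D, E}, and the restricted closure of {B, C, D} across the fragments never reaches {A, E}.
D → A is preserved.
B, E → A is preserved.
C → D is preserved.
B → D is preserved.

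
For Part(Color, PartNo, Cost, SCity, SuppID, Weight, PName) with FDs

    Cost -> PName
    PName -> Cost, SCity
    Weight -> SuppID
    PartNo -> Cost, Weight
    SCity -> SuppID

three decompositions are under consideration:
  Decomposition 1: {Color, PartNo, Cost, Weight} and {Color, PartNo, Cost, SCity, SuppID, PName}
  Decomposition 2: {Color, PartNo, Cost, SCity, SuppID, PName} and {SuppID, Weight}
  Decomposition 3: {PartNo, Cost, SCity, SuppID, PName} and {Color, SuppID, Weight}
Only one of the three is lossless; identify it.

Decomposition 1

Decomposition 1: common = {Color, PartNo, Cost}, closure = {Color, PartNo, Cost, SCity, SuppID, Weight, PName} → lossless.
Decomposition 2: common = {SuppID}, closure = {SuppID} → lossy.
Decomposition 3: common = {SuppID}, closure = {SuppID} → lossy.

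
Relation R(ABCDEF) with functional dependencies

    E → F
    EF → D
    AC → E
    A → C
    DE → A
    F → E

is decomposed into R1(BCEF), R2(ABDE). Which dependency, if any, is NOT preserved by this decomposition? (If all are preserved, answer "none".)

E → F lies within R1.
EF → D: restricted closure across fragments reaches D.
AC → E: restricted closure across fragments reaches E.
A → C: restricted closure across fragments reaches C.
DE → A lies within R2.
F → E lies within R1.
Every dependency is enforceable on the fragments, so the decomposition is dependency-preserving.

none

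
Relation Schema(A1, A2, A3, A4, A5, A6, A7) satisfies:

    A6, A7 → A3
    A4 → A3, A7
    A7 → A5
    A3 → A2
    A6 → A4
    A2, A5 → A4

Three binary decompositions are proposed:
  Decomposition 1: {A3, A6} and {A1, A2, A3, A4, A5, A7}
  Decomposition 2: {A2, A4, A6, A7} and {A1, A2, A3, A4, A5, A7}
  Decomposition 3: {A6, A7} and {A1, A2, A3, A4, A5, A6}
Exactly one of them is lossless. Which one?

Decomposition 3

Decomposition 1: common = {A3}, closure = {A2, A3} → lossy.
Decomposition 2: common = {A2, A4, A7}, closure = {A2, A3, A4, A5, A7} → lossy.
Decomposition 3: common = {A6}, closure = {A2, A3, A4, A5, A6, A7} → lossless.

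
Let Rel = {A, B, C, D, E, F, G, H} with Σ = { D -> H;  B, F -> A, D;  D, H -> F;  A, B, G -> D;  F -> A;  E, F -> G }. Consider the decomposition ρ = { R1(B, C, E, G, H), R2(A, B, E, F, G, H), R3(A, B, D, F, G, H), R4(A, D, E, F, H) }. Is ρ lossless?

Chase test. Columns are A, B, C, D, E, F, G, H; row i has aⱼ where attribute j ∈ Ri, else bᵢⱼ.
Initial tableau (one row per fragment):
  row 1: b11 a2 a3 b14 a5 b16 a7 a8
  row 2: a1 a2 b23 b24 a5 a6 a7 a8
  row 3: a1 a2 b33 a4 b35 a6 a7 a8
  row 4: a1 b42 b43 a4 a5 a6 b47 a8
Rows 2 and 3 agree on B, F; apply B, F→A, D and equate their A, D entries.
Rows 2 and 4 agree on E, F; apply E, F→G and equate their G entries.
No row becomes fully distinguished — the join is lossy.

No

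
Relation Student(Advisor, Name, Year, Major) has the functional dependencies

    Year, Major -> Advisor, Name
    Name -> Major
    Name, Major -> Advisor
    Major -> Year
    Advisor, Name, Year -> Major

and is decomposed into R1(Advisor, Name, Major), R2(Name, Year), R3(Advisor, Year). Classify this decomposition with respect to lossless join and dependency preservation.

Lossless test (chase): Rows 1 and 2 agree on Name; apply Name→Major and equate their Major entries. Rows 1 and 2 agree on Name, Major; apply Name, Major→Advisor and equate their Advisor entries. Rows 1 and 2 agree on Major; apply Major→Year and equate their Year entries. Row 1 is now all distinguished symbols — the join is lossless.
Dependency preservation: Year, Major → Advisor, Name; Major → Year; Advisor, Name, Year → Major are not contained in any single fragment, but the restricted closure of each left-hand side across the fragments still reaches the right-hand side; the remaining FDs each lie inside some fragment. All dependencies are preserved.

lossless and dependency-preserving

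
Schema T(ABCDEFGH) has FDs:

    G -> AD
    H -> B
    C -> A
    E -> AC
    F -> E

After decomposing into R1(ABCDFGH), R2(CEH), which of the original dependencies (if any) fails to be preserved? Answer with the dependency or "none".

F -> E

Check F → E: no single fragment contains all of {EF}, and the restricted closure of {F} across the fragments never reaches {E}.
G → AD is preserved.
H → B is preserved.
C → A is preserved.
E → AC is preserved.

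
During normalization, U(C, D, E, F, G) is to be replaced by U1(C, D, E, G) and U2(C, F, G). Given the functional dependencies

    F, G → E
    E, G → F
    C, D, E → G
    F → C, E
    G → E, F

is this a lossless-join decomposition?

Yes

Common attributes: U1 ∩ U2 = {C, G}.
Closure of {C, G}: G → E, F applies, adding E, F. So (C, G)⁺ = {C, E, F, G}.
This closure contains every attribute of U2, so U1 ∩ U2 → U2. The join is lossless.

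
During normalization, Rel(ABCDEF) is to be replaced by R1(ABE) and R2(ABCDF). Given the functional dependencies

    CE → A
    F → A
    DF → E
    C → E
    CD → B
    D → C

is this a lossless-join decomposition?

Common attributes: R1 ∩ R2 = {AB}.
No dependency enlarges {AB}, so (AB)⁺ = {AB}.
The closure contains neither all of R1 = {ABE} nor all of R2 = {ABCDF}, so the common attributes are not a superkey of either fragment. The join is lossy.

No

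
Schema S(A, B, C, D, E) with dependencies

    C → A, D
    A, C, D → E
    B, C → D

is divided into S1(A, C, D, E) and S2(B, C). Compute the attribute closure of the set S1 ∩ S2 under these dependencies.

A, C, D, E

S1 ∩ S2 = {C}.
C → A, D applies, adding A, D
A, C, D → E applies, adding E
Closure: {A, C, D, E}.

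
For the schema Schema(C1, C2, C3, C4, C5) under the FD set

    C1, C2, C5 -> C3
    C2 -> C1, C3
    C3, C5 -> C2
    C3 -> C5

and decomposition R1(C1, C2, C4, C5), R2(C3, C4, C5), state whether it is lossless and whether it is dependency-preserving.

Lossless test: (C4, C5)⁺ = {C4, C5}, which is a superkey of neither fragment — lossy.
Dependency preservation: the restricted closure of {C1, C2, C5} across the fragments never reaches {C3}, so C1, C2, C5 → C3 cannot be enforced without a join — not preserved.

lossy and not dependency-preserving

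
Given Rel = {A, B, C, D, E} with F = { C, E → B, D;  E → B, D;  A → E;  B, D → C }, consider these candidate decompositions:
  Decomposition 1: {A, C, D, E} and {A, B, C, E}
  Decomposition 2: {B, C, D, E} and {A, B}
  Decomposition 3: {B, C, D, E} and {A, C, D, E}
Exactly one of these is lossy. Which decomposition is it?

Decomposition 2

Decomposition 1: common = {A, C, E}, closure = {A, B, C, D, E} → lossless.
Decomposition 2: common = {B}, closure = {B} → lossy.
Decomposition 3: common = {C, D, E}, closure = {B, C, D, E} → lossless.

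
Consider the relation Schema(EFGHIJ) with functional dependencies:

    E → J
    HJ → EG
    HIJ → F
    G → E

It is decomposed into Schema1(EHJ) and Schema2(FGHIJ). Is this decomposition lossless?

Common attributes: Schema1 ∩ Schema2 = {HJ}.
Closure of {HJ}: HJ → EG applies, adding EG. So (HJ)⁺ = {EGHJ}.
This closure contains every attribute of Schema1, so Schema1 ∩ Schema2 → Schema1. The join is lossless.

Yes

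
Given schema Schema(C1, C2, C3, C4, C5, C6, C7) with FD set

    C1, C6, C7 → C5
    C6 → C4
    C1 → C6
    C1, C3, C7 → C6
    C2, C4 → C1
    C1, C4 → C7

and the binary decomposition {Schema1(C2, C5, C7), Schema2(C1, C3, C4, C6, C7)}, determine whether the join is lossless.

Common attributes: Schema1 ∩ Schema2 = {C7}.
No dependency enlarges {C7}, so (C7)⁺ = {C7}.
The closure contains neither all of Schema1 = {C2, C5, C7} nor all of Schema2 = {C1, C3, C4, C6, C7}, so the common attributes are not a superkey of either fragment. The join is lossy.

No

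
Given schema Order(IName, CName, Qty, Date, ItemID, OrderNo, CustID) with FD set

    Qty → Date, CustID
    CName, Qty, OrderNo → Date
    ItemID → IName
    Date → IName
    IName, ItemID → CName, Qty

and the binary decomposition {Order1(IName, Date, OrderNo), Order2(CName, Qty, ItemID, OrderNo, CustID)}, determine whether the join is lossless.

No

Common attributes: Order1 ∩ Order2 = {OrderNo}.
No dependency enlarges {OrderNo}, so (OrderNo)⁺ = {OrderNo}.
The closure contains neither all of Order1 = {IName, Date, OrderNo} nor all of Order2 = {CName, Qty, ItemID, OrderNo, CustID}, so the common attributes are not a superkey of either fragment. The join is lossy.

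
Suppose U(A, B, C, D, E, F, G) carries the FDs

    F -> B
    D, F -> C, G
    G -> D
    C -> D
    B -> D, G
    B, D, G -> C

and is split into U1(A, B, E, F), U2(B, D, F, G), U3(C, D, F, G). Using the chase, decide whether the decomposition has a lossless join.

Yes

Chase test. Columns are A, B, C, D, E, F, G; row i has aⱼ where attribute j ∈ Ui, else bᵢⱼ.
Initial tableau (one row per fragment):
  row 1: a1 a2 b13 b14 a5 a6 b17
  row 2: b21 a2 b23 a4 b25 a6 a7
  row 3: b31 b32 a3 a4 b35 a6 a7
Rows 1 and 3 agree on F; apply F→B and equate their B entries.
Rows 2 and 3 agree on D, F; apply D, F→C, G and equate their C, G entries.
Rows 1 and 2 agree on B; apply B→D, G and equate their D, G entries.
Rows 1 and 2 agree on B, D, G; apply B, D, G→C and equate their C entries.
Row 1 is now all distinguished symbols — the join is lossless.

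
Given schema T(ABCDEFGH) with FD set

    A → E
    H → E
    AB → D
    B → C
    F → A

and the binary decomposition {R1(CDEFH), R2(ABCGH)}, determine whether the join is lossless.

No

Common attributes: R1 ∩ R2 = {CH}.
Closure of {CH}: H → E applies, adding E. So (CH)⁺ = {CEH}.
The closure contains neither all of R1 = {CDEFH} nor all of R2 = {ABCGH}, so the common attributes are not a superkey of either fragment. The join is lossy.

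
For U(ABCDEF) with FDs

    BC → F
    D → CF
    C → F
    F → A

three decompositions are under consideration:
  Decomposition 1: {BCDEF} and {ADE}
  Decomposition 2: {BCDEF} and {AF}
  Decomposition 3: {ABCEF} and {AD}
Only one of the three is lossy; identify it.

Decomposition 1: common = {DE}, closure = {ACDEF} → lossless.
Decomposition 2: common = {F}, closure = {AF} → lossless.
Decomposition 3: common = {A}, closure = {A} → lossy.

Decomposition 3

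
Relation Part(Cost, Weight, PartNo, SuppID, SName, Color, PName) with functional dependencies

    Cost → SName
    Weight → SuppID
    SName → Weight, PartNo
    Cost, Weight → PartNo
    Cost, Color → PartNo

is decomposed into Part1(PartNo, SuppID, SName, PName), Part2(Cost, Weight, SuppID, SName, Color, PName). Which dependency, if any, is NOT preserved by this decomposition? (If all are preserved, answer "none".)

none

Cost → SName lies within Part2.
Weight → SuppID lies within Part2.
SName → Weight, PartNo: restricted closure across fragments reaches Weight, PartNo.
Cost, Weight → PartNo: restricted closure across fragments reaches PartNo.
Cost, Color → PartNo: restricted closure across fragments reaches PartNo.
Every dependency is enforceable on the fragments, so the decomposition is dependency-preserving.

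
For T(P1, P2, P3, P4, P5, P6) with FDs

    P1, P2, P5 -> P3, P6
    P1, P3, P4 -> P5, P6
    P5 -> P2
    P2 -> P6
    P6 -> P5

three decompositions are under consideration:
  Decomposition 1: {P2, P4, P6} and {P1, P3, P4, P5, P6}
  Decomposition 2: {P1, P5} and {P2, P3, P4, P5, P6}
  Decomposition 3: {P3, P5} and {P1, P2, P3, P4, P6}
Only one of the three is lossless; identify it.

Decomposition 1

Decomposition 1: common = {P4, P6}, closure = {P2, P4, P5, P6} → lossless.
Decomposition 2: common = {P5}, closure = {P2, P5, P6} → lossy.
Decomposition 3: common = {P3}, closure = {P3} → lossy.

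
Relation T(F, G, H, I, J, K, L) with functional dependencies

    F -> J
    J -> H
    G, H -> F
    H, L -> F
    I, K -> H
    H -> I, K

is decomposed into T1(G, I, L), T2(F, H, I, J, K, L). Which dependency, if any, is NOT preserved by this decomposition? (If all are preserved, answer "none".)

Check G, H → F: no single fragment contains all of {F, G, H}, and the restricted closure of {G, H} across the fragments never reaches {F}.
F → J is preserved.
J → H is preserved.
H, L → F is preserved.
I, K → H is preserved.
H → I, K is preserved.

G, H -> F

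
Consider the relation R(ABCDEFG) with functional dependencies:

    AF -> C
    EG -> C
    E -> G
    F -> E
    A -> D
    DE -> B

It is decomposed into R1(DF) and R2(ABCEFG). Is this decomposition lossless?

Common attributes: R1 ∩ R2 = {F}.
Closure of {F}: F → E applies, adding E; E → G applies, adding G; EG → C applies, adding C. So (F)⁺ = {CEFG}.
The closure contains neither all of R1 = {DF} nor all of R2 = {ABCEFG}, so the common attributes are not a superkey of either fragment. The join is lossy.

No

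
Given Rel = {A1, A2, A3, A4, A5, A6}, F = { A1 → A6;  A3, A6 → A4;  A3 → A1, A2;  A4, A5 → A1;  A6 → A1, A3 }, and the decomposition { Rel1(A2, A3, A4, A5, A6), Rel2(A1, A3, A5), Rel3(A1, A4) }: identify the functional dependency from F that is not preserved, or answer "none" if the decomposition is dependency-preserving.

none

A1 → A6: restricted closure across fragments reaches A6.
A3, A6 → A4 lies within Rel1.
A3 → A1, A2: restricted closure across fragments reaches A1, A2.
A4, A5 → A1: restricted closure across fragments reaches A1.
A6 → A1, A3: restricted closure across fragments reaches A1, A3.
Every dependency is enforceable on the fragments, so the decomposition is dependency-preserving.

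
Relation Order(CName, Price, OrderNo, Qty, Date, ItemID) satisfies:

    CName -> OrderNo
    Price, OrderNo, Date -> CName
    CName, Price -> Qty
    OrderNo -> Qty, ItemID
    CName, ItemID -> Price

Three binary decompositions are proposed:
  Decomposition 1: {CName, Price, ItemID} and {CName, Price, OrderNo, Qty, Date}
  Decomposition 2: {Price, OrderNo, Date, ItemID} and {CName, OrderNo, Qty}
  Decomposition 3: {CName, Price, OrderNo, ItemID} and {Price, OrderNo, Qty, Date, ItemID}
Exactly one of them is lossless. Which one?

Decomposition 1: common = {CName, Price}, closure = {CName, Price, OrderNo, Qty, ItemID} → lossless.
Decomposition 2: common = {OrderNo}, closure = {OrderNo, Qty, ItemID} → lossy.
Decomposition 3: common = {Price, OrderNo, ItemID}, closure = {Price, OrderNo, Qty, ItemID} → lossy.

Decomposition 1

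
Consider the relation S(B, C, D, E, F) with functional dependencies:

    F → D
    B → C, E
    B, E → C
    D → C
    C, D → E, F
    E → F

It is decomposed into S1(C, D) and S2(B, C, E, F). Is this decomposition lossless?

No

Common attributes: S1 ∩ S2 = {C}.
No dependency enlarges {C}, so (C)⁺ = {C}.
The closure contains neither all of S1 = {C, D} nor all of S2 = {B, C, E, F}, so the common attributes are not a superkey of either fragment. The join is lossy.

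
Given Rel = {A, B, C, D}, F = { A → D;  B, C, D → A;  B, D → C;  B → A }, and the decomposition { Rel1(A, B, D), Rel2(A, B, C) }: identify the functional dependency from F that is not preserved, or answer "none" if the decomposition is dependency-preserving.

A → D lies within Rel1.
B, C, D → A: restricted closure across fragments reaches A.
B, D → C: restricted closure across fragments reaches C.
B → A lies within Rel1.
Every dependency is enforceable on the fragments, so the decomposition is dependency-preserving.

none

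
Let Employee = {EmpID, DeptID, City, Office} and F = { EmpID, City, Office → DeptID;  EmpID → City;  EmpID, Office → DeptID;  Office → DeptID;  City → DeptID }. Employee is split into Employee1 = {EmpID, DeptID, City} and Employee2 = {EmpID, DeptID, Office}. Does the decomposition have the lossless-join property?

Common attributes: Employee1 ∩ Employee2 = {EmpID, DeptID}.
Closure of {EmpID, DeptID}: EmpID → City applies, adding City. So (EmpID, DeptID)⁺ = {EmpID, DeptID, City}.
This closure contains every attribute of Employee1, so Employee1 ∩ Employee2 → Employee1. The join is lossless.

Yes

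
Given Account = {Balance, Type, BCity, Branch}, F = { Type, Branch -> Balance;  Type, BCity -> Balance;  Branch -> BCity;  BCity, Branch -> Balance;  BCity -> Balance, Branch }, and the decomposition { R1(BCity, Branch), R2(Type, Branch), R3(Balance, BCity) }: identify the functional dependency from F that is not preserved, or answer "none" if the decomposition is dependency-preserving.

Type, Branch → Balance: restricted closure across fragments reaches Balance.
Type, BCity → Balance: restricted closure across fragments reaches Balance.
Branch → BCity lies within R1.
BCity, Branch → Balance: restricted closure across fragments reaches Balance.
BCity → Balance, Branch: restricted closure across fragments reaches Balance, Branch.
Every dependency is enforceable on the fragments, so the decomposition is dependency-preserving.

none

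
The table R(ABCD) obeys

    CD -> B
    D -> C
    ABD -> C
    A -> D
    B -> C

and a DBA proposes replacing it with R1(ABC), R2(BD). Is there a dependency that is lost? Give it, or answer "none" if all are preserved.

Check A → D: no single fragment contains all of {AD}, and the restricted closure of {A} across the fragments never reaches {D}.
CD → B is preserved.
D → C is preserved.
ABD → C is preserved.
B → C is preserved.

A -> D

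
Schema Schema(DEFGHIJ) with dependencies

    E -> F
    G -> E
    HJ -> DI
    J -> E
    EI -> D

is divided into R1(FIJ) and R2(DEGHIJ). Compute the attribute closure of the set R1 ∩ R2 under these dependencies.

R1 ∩ R2 = {IJ}.
J → E applies, adding E
EI → D applies, adding D
E → F applies, adding F
Closure: {DEFIJ}.

DEFIJ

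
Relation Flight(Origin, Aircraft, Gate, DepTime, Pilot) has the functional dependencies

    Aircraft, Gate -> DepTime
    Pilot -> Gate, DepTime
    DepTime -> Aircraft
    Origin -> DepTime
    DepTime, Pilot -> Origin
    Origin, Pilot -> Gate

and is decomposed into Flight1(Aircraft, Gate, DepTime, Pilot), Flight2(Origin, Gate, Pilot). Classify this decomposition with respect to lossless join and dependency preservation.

lossless but not dependency-preserving

Lossless test: (Gate, Pilot)⁺ = {Origin, Aircraft, Gate, DepTime, Pilot}, which contains all of one fragment — lossless.
Dependency preservation: the restricted closure of {Origin} across the fragments never reaches {DepTime}, so Origin → DepTime cannot be enforced without a join — not preserved.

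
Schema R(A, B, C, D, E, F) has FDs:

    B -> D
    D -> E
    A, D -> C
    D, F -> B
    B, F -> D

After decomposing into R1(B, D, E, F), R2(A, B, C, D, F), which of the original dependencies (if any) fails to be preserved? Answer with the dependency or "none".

none

B → D lies within R1.
D → E lies within R1.
A, D → C lies within R2.
D, F → B lies within R1.
B, F → D lies within R1.
Every dependency is enforceable on the fragments, so the decomposition is dependency-preserving.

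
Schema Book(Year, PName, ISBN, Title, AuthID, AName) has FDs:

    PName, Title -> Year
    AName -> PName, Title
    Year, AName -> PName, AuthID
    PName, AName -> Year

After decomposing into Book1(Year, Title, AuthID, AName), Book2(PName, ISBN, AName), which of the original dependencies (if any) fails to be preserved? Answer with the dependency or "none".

PName, Title -> Year

Check PName, Title → Year: no single fragment contains all of {Year, PName, Title}, and the restricted closure of {PName, Title} across the fragments never reaches {Year}.
AName → PName, Title is preserved.
Year, AName → PName, AuthID is preserved.
PName, AName → Year is preserved.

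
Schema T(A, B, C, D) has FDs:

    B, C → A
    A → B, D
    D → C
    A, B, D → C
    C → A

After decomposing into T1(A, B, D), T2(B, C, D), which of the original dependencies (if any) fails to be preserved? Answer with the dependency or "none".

B, C → A: restricted closure across fragments reaches A.
A → B, D lies within T1.
D → C lies within T2.
A, B, D → C: restricted closure across fragments reaches C.
C → A: restricted closure across fragments reaches A.
Every dependency is enforceable on the fragments, so the decomposition is dependency-preserving.

none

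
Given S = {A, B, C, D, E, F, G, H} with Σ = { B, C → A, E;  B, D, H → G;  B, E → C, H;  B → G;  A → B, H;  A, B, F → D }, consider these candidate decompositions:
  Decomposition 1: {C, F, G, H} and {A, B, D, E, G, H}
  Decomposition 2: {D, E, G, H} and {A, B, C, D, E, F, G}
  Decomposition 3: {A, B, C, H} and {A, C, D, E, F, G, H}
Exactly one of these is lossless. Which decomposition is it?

Decomposition 1: common = {G, H}, closure = {G, H} → lossy.
Decomposition 2: common = {D, E, G}, closure = {D, E, G} → lossy.
Decomposition 3: common = {A, C, H}, closure = {A, B, C, E, G, H} → lossless.

Decomposition 3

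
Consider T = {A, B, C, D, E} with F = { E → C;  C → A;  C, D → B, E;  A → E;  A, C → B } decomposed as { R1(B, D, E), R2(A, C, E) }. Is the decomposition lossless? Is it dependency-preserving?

Lossless test: (E)⁺ = {A, B, C, E}, which contains all of one fragment — lossless.
Dependency preservation: C, D → B, E; A, C → B are not contained in any single fragment, but the restricted closure of each left-hand side across the fragments still reaches the right-hand side; the remaining FDs each lie inside some fragment. All dependencies are preserved.

lossless and dependency-preserving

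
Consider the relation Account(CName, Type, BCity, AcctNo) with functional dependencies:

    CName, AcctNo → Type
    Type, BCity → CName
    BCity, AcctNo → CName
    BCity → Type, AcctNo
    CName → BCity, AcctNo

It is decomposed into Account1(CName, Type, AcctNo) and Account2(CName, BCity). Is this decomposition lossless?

Common attributes: Account1 ∩ Account2 = {CName}.
Closure of {CName}: CName → BCity, AcctNo applies, adding BCity, AcctNo; CName, AcctNo → Type applies, adding Type. So (CName)⁺ = {CName, Type, BCity, AcctNo}.
This closure contains every attribute of Account1, so Account1 ∩ Account2 → Account1. The join is lossless.

Yes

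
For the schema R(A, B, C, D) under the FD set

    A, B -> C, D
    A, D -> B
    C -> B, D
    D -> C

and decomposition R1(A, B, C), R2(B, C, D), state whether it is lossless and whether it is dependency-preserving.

Lossless test: (B, C)⁺ = {B, C, D}, which contains all of one fragment — lossless.
Dependency preservation: A, B → C, D; A, D → B are not contained in any single fragment, but the restricted closure of each left-hand side across the fragments still reaches the right-hand side; the remaining FDs each lie inside some fragment. All dependencies are preserved.

lossless and dependency-preserving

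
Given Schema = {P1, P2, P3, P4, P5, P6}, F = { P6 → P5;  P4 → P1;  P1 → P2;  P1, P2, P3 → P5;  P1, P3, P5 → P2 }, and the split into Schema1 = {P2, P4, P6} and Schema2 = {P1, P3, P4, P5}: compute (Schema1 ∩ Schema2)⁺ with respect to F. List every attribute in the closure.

Schema1 ∩ Schema2 = {P4}.
P4 → P1 applies, adding P1
P1 → P2 applies, adding P2
Closure: {P1, P2, P4}.

P1, P2, P4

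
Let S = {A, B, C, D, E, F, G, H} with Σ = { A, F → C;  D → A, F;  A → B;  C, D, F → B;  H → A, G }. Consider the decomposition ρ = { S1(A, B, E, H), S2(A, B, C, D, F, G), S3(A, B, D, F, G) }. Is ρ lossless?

Chase test. Columns are A, B, C, D, E, F, G, H; row i has aⱼ where attribute j ∈ Si, else bᵢⱼ.
Initial tableau (one row per fragment):
  row 1: a1 a2 b13 b14 a5 b16 b17 a8
  row 2: a1 a2 a3 a4 b25 a6 a7 b28
  row 3: a1 a2 b33 a4 b35 a6 a7 b38
Rows 2 and 3 agree on A, F; apply A, F→C and equate their C entries.
No row becomes fully distinguished — the join is lossy.

No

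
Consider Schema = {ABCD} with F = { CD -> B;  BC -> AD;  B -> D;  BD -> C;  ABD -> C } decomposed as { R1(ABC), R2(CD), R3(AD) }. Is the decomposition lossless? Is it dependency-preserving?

lossy and not dependency-preserving

Lossless test (chase): applying each FD to every pair of rows produces no changes in the tableau, so no row becomes fully distinguished — the join is lossy.
Dependency preservation: the restricted closure of {CD} across the fragments never reaches {B}, so CD → B cannot be enforced without a join — not preserved.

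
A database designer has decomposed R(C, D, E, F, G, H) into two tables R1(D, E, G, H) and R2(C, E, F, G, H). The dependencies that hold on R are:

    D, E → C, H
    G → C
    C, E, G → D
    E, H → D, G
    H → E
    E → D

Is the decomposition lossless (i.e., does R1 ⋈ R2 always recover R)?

Common attributes: R1 ∩ R2 = {E, G, H}.
Closure of {E, G, H}: G → C applies, adding C; C, E, G → D applies, adding D. So (E, G, H)⁺ = {C, D, E, G, H}.
This closure contains every attribute of R1, so R1 ∩ R2 → R1. The join is lossless.

Yes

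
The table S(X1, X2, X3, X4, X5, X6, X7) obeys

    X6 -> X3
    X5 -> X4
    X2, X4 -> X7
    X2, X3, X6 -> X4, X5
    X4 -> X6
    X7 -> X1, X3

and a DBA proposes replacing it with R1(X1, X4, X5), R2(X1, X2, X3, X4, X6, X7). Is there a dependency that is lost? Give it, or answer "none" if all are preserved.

Check X2, X3, X6 → X4, X5: no single fragment contains all of {X2, X3, X4, X5, X6}, and the restricted closure of {X2, X3, X6} across the fragments never reaches {X4, X5}.
X6 → X3 is preserved.
X5 → X4 is preserved.
X2, X4 → X7 is preserved.
X4 → X6 is preserved.
X7 → X1, X3 is preserved.

X2, X3, X6 -> X4, X5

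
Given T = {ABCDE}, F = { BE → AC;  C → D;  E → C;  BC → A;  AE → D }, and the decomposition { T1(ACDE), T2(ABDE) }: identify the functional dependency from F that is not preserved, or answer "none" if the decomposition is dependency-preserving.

Check BC → A: no single fragment contains all of {ABC}, and the restricted closure of {BC} across the fragments never reaches {A}.
BE → AC is preserved.
C → D is preserved.
E → C is preserved.
AE → D is preserved.

BC → A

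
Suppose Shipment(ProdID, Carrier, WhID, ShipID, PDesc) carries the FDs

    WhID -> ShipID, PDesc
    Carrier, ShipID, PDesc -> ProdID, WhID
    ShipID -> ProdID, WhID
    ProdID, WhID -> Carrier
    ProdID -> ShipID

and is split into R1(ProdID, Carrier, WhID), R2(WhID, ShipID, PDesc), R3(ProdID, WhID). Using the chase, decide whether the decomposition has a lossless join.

Chase test. Columns are ProdID, Carrier, WhID, ShipID, PDesc; row i has aⱼ where attribute j ∈ Ri, else bᵢⱼ.
Initial tableau (one row per fragment):
  row 1: a1 a2 a3 b14 b15
  row 2: b21 b22 a3 a4 a5
  row 3: a1 b32 a3 b34 b35
Rows 1 and 2 agree on WhID; apply WhID→ShipID, PDesc and equate their ShipID, PDesc entries.
Rows 1 and 3 agree on WhID; apply WhID→ShipID, PDesc and equate their ShipID, PDesc entries.
Rows 1 and 2 agree on ShipID; apply ShipID→ProdID, WhID and equate their ProdID, WhID entries.
Rows 1 and 2 agree on ProdID, WhID; apply ProdID, WhID→Carrier and equate their Carrier entries.
Rows 1 and 3 agree on ProdID, WhID; apply ProdID, WhID→Carrier and equate their Carrier entries.
Row 1 is now all distinguished symbols — the join is lossless.

Yes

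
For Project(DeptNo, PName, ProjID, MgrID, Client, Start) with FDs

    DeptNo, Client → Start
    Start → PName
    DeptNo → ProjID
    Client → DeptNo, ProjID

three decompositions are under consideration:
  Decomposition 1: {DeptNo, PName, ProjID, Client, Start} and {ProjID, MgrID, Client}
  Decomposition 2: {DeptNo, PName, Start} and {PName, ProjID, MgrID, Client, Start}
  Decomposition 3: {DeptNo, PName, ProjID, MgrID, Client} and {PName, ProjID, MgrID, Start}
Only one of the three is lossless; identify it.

Decomposition 1

Decomposition 1: common = {ProjID, Client}, closure = {DeptNo, PName, ProjID, Client, Start} → lossless.
Decomposition 2: common = {PName, Start}, closure = {PName, Start} → lossy.
Decomposition 3: common = {PName, ProjID, MgrID}, closure = {PName, ProjID, MgrID} → lossy.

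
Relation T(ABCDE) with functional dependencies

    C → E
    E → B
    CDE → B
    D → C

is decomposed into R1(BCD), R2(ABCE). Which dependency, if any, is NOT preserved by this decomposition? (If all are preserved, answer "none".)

C → E lies within R2.
E → B lies within R2.
CDE → B: restricted closure across fragments reaches B.
D → C lies within R1.
Every dependency is enforceable on the fragments, so the decomposition is dependency-preserving.

none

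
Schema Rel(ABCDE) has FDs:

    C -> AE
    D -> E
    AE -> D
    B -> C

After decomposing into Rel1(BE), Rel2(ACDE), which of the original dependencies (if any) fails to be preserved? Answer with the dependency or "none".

Check B → C: no single fragment contains all of {BC}, and the restricted closure of {B} across the fragments never reaches {C}.
C → AE is preserved.
D → E is preserved.
AE → D is preserved.

B -> C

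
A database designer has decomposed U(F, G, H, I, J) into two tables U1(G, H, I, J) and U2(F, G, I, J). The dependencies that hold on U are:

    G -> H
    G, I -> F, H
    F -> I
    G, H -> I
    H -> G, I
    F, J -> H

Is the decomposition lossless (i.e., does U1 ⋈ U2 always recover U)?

Yes

Common attributes: U1 ∩ U2 = {G, I, J}.
Closure of {G, I, J}: G → H applies, adding H; G, I → F, H applies, adding F. So (G, I, J)⁺ = {F, G, H, I, J}.
This closure contains every attribute of U1, so U1 ∩ U2 → U1. The join is lossless.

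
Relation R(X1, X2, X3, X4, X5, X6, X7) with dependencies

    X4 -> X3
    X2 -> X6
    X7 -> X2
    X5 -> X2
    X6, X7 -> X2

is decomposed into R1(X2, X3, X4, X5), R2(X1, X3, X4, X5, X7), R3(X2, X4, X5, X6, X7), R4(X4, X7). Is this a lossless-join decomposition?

Yes

Chase test. Columns are X1, X2, X3, X4, X5, X6, X7; row i has aⱼ where attribute j ∈ Ri, else bᵢⱼ.
Initial tableau (one row per fragment):
  row 1: b11 a2 a3 a4 a5 b16 b17
  row 2: a1 b22 a3 a4 a5 b26 a7
  row 3: b31 a2 b33 a4 a5 a6 a7
  row 4: b41 b42 b43 a4 b45 b46 a7
Rows 1 and 3 agree on X4; apply X4→X3 and equate their X3 entries.
Rows 1 and 4 agree on X4; apply X4→X3 and equate their X3 entries.
Rows 1 and 3 agree on X2; apply X2→X6 and equate their X6 entries.
Rows 2 and 3 agree on X7; apply X7→X2 and equate their X2 entries.
Rows 2 and 4 agree on X7; apply X7→X2 and equate their X2 entries.
Rows 1 and 2 agree on X2; apply X2→X6 and equate their X6 entries.
Rows 1 and 4 agree on X2; apply X2→X6 and equate their X6 entries.
Row 2 is now all distinguished symbols — the join is lossless.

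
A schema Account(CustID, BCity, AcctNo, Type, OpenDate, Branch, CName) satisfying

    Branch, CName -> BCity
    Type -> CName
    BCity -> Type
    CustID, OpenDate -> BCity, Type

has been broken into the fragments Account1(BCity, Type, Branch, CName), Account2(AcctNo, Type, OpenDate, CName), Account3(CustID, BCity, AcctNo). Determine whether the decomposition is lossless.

No

Chase test. Columns are CustID, BCity, AcctNo, Type, OpenDate, Branch, CName; row i has aⱼ where attribute j ∈ Accounti, else bᵢⱼ.
Initial tableau (one row per fragment):
  row 1: b11 a2 b13 a4 b15 a6 a7
  row 2: b21 b22 a3 a4 a5 b26 a7
  row 3: a1 a2 a3 b34 b35 b36 b37
Rows 1 and 3 agree on BCity; apply BCity→Type and equate their Type entries.
Rows 1 and 3 agree on Type; apply Type→CName and equate their CName entries.
No row becomes fully distinguished — the join is lossy.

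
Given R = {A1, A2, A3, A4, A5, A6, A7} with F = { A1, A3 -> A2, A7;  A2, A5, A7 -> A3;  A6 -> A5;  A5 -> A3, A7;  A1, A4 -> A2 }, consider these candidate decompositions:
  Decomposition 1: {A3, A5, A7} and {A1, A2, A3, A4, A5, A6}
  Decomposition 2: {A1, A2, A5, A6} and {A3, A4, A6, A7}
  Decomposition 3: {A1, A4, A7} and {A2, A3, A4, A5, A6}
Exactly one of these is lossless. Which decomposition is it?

Decomposition 1

Decomposition 1: common = {A3, A5}, closure = {A3, A5, A7} → lossless.
Decomposition 2: common = {A6}, closure = {A3, A5, A6, A7} → lossy.
Decomposition 3: common = {A4}, closure = {A4} → lossy.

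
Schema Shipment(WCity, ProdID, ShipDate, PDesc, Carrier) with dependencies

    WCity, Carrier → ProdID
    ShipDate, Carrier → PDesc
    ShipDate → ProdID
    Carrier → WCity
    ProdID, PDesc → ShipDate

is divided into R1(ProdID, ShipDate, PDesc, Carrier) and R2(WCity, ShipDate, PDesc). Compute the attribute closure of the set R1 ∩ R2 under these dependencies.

ProdID, ShipDate, PDesc

R1 ∩ R2 = {ShipDate, PDesc}.
ShipDate → ProdID applies, adding ProdID
Closure: {ProdID, ShipDate, PDesc}.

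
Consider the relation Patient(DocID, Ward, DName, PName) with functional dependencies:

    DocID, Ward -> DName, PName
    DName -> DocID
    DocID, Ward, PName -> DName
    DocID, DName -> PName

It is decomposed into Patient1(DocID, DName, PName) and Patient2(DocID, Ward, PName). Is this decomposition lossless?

Common attributes: Patient1 ∩ Patient2 = {DocID, PName}.
No dependency enlarges {DocID, PName}, so (DocID, PName)⁺ = {DocID, PName}.
The closure contains neither all of Patient1 = {DocID, DName, PName} nor all of Patient2 = {DocID, Ward, PName}, so the common attributes are not a superkey of either fragment. The join is lossy.

No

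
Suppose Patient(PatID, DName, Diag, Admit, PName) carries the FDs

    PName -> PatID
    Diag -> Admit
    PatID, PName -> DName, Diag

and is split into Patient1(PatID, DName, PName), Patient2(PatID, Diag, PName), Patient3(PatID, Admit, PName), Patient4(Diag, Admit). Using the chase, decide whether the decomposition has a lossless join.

Yes

Chase test. Columns are PatID, DName, Diag, Admit, PName; row i has aⱼ where attribute j ∈ Patienti, else bᵢⱼ.
Initial tableau (one row per fragment):
  row 1: a1 a2 b13 b14 a5
  row 2: a1 b22 a3 b24 a5
  row 3: a1 b32 b33 a4 a5
  row 4: b41 b42 a3 a4 b45
Rows 2 and 4 agree on Diag; apply Diag→Admit and equate their Admit entries.
Rows 1 and 2 agree on PatID, PName; apply PatID, PName→DName, Diag and equate their DName, Diag entries.
Rows 1 and 3 agree on PatID, PName; apply PatID, PName→DName, Diag and equate their DName, Diag entries.
Rows 1 and 2 agree on Diag; apply Diag→Admit and equate their Admit entries.
Row 1 is now all distinguished symbols — the join is lossless.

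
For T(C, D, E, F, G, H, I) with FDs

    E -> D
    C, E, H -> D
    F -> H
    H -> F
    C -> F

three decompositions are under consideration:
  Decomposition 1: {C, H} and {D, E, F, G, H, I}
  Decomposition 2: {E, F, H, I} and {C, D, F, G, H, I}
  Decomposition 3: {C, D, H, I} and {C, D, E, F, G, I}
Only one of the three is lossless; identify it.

Decomposition 1: common = {H}, closure = {F, H} → lossy.
Decomposition 2: common = {F, H, I}, closure = {F, H, I} → lossy.
Decomposition 3: common = {C, D, I}, closure = {C, D, F, H, I} → lossless.

Decomposition 3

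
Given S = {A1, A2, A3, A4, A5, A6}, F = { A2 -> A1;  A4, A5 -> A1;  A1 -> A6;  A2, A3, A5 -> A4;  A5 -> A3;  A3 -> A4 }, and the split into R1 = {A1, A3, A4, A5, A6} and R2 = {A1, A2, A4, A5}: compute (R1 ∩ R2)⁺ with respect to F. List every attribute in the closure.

A1, A3, A4, A5, A6

R1 ∩ R2 = {A1, A4, A5}.
A1 → A6 applies, adding A6
A5 → A3 applies, adding A3
Closure: {A1, A3, A4, A5, A6}.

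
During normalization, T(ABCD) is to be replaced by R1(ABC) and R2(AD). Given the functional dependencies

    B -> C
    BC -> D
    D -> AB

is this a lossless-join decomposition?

Common attributes: R1 ∩ R2 = {A}.
No dependency enlarges {A}, so (A)⁺ = {A}.
The closure contains neither all of R1 = {ABC} nor all of R2 = {AD}, so the common attributes are not a superkey of either fragment. The join is lossy.

No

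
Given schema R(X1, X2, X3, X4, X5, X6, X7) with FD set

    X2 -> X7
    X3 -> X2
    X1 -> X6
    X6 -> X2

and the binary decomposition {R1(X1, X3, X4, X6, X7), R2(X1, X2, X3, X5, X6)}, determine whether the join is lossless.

Common attributes: R1 ∩ R2 = {X1, X3, X6}.
Closure of {X1, X3, X6}: X3 → X2 applies, adding X2; X2 → X7 applies, adding X7. So (X1, X3, X6)⁺ = {X1, X2, X3, X6, X7}.
The closure contains neither all of R1 = {X1, X3, X4, X6, X7} nor all of R2 = {X1, X2, X3, X5, X6}, so the common attributes are not a superkey of either fragment. The join is lossy.

No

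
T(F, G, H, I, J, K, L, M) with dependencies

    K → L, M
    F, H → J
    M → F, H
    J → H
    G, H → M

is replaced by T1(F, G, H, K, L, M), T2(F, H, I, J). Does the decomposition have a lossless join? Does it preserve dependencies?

Lossless test: (F, H)⁺ = {F, H, J}, which is a superkey of neither fragment — lossy.
Dependency preservation: every FD's attributes lie within a single fragment, so each can be enforced locally — preserved.

lossy but dependency-preserving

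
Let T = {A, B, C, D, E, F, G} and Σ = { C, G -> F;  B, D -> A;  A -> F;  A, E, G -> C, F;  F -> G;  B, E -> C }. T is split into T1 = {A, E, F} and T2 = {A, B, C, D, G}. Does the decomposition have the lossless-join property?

No

Common attributes: T1 ∩ T2 = {A}.
Closure of {A}: A → F applies, adding F; F → G applies, adding G. So (A)⁺ = {A, F, G}.
The closure contains neither all of T1 = {A, E, F} nor all of T2 = {A, B, C, D, G}, so the common attributes are not a superkey of either fragment. The join is lossy.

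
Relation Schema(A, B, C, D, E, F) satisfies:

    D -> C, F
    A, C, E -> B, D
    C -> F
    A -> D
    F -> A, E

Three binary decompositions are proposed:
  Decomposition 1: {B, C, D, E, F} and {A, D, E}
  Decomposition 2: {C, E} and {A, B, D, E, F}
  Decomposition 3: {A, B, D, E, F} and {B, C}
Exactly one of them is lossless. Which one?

Decomposition 1

Decomposition 1: common = {D, E}, closure = {A, B, C, D, E, F} → lossless.
Decomposition 2: common = {E}, closure = {E} → lossy.
Decomposition 3: common = {B}, closure = {B} → lossy.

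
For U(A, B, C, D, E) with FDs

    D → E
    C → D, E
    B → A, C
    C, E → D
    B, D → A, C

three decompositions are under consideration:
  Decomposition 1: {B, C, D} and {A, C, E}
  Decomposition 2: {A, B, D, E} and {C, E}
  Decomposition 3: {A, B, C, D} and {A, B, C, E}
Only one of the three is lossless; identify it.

Decomposition 1: common = {C}, closure = {C, D, E} → lossy.
Decomposition 2: common = {E}, closure = {E} → lossy.
Decomposition 3: common = {A, B, C}, closure = {A, B, C, D, E} → lossless.

Decomposition 3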